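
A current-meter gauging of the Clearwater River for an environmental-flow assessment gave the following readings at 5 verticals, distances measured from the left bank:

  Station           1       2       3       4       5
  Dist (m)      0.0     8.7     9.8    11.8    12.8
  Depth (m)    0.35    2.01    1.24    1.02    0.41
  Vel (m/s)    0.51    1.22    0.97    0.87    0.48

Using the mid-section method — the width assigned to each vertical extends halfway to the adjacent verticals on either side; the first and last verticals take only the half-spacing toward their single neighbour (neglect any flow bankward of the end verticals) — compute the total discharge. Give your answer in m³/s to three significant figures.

16.1 m³/s

w_1 = (8.7 − 0.0)/2 = 4.35 m; q_1 = 0.51 × 0.35 × 4.35 = 0.7765 m³/s
w_2 = (9.8 − 0.0)/2 = 4.9 m; q_2 = 1.22 × 2.01 × 4.9 = 12.02 m³/s
w_3 = (11.8 − 8.7)/2 = 1.55 m; q_3 = 0.97 × 1.24 × 1.55 = 1.864 m³/s
w_4 = (12.8 − 9.8)/2 = 1.5 m; q_4 = 0.87 × 1.02 × 1.5 = 1.331 m³/s
w_5 = (12.8 − 11.8)/2 = 0.5 m; q_5 = 0.48 × 0.41 × 0.5 = 0.09840 m³/s
Q = Σ qᵢ = 16.09 m³/s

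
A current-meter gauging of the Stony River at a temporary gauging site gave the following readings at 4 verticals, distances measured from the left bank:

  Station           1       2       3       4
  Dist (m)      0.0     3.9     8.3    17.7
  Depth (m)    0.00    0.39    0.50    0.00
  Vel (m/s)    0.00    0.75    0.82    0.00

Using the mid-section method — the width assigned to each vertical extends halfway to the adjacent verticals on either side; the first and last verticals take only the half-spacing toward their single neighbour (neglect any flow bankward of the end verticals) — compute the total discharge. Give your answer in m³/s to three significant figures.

w_2 = (8.3 − 0.0)/2 = 4.15 m; q_2 = 0.75 × 0.39 × 4.15 = 1.214 m³/s
w_3 = (17.7 − 3.9)/2 = 6.9 m; q_3 = 0.82 × 0.50 × 6.9 = 2.829 m³/s
Stations 1, 4 contribute zero (depth or velocity is 0).
Q = Σ qᵢ = 4.043 m³/s

4.04 m³/s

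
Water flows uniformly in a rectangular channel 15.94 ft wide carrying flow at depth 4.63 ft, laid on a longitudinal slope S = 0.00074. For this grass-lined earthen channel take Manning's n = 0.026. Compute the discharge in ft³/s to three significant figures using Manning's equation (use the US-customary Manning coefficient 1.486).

235 ft³/s

A = b·y = 15.94 × 4.63 = 73.80 ft²
P = b + 2y = 15.94 + 2×4.63 = 25.20 ft
R = A/P = 73.80/25.20 = 2.929 ft
Q = (1.486/n)·A·R^(2/3)·S^(1/2) = (1.486/0.026) × 73.80 × 2.929^(2/3) × 0.00074^(1/2) = 234.9 ft³/s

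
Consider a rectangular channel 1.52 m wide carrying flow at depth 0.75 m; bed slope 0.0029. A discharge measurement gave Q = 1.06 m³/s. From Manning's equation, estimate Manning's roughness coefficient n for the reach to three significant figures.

0.0303

A = b·y = 1.52 × 0.75 = 1.140 m²
P = b + 2y = 1.52 + 2×0.75 = 3.020 m
R = A/P = 1.140/3.020 = 0.3775 m
n = (1/Q)·A·R^(2/3)·S^(1/2) = (1/1.06) × 1.140 × 0.5223 × 0.05385 = 0.03025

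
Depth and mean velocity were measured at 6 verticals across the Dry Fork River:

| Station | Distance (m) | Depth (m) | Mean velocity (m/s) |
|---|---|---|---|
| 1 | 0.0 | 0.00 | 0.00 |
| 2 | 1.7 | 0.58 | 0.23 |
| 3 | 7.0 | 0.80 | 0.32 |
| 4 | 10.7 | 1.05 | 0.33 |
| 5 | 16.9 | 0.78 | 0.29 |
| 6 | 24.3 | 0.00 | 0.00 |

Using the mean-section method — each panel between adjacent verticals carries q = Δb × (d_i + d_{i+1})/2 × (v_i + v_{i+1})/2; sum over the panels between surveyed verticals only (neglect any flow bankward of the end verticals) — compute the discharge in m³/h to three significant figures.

15700 m³/h

Panel 1-2: Δb = 1.7 m, d̄ = (0.00+0.58)/2 = 0.29, v̄ = (0.00+0.23)/2 = 0.115 → q = 1.7×0.29×0.115 = 0.05670 m³/s
Panel 2-3: Δb = 5.3 m, d̄ = (0.58+0.80)/2 = 0.69, v̄ = (0.23+0.32)/2 = 0.275 → q = 5.3×0.69×0.275 = 1.006 m³/s
Panel 3-4: Δb = 3.7 m, d̄ = (0.80+1.05)/2 = 0.925, v̄ = (0.32+0.33)/2 = 0.325 → q = 3.7×0.925×0.325 = 1.112 m³/s
Panel 4-5: Δb = 6.2 m, d̄ = (1.05+0.78)/2 = 0.915, v̄ = (0.33+0.29)/2 = 0.31 → q = 6.2×0.915×0.31 = 1.759 m³/s
Panel 5-6: Δb = 7.4 m, d̄ = (0.78+0.00)/2 = 0.39, v̄ = (0.29+0.00)/2 = 0.145 → q = 7.4×0.39×0.145 = 0.4185 m³/s
Q = Σ q = 4.352 m³/s
= 4.352 × 3600 = 15670 m³/h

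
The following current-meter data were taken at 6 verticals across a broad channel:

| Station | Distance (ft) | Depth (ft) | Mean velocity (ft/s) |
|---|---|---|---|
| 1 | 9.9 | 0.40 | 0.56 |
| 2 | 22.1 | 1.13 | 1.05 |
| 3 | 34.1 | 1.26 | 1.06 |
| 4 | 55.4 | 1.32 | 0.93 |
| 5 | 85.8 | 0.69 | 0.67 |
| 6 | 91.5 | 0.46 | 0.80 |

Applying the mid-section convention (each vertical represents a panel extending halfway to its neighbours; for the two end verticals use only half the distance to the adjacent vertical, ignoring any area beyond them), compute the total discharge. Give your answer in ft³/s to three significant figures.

w_1 = (22.1 − 9.9)/2 = 6.1 ft; q_1 = 0.56 × 0.40 × 6.1 = 1.366 ft³/s
w_2 = (34.1 − 9.9)/2 = 12.1 ft; q_2 = 1.05 × 1.13 × 12.1 = 14.36 ft³/s
w_3 = (55.4 − 22.1)/2 = 16.65 ft; q_3 = 1.06 × 1.26 × 16.65 = 22.24 ft³/s
w_4 = (85.8 − 34.1)/2 = 25.85 ft; q_4 = 0.93 × 1.32 × 25.85 = 31.73 ft³/s
w_5 = (91.5 − 55.4)/2 = 18.05 ft; q_5 = 0.67 × 0.69 × 18.05 = 8.345 ft³/s
w_6 = (91.5 − 85.8)/2 = 2.85 ft; q_6 = 0.80 × 0.46 × 2.85 = 1.049 ft³/s
Q = Σ qᵢ = 79.09 ft³/s

79.1 ft³/s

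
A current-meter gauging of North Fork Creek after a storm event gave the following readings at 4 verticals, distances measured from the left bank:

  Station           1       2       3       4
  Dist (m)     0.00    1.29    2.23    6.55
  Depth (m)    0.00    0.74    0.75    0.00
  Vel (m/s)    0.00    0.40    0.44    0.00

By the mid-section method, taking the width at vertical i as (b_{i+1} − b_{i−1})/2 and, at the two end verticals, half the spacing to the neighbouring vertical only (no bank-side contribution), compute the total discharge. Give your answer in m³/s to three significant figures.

w_2 = (2.23 − 0.00)/2 = 1.115 m; q_2 = 0.40 × 0.74 × 1.115 = 0.3300 m³/s
w_3 = (6.55 − 1.29)/2 = 2.63 m; q_3 = 0.44 × 0.75 × 2.63 = 0.8679 m³/s
Stations 1, 4 contribute zero (depth or velocity is 0).
Q = Σ qᵢ = 1.198 m³/s

1.20 m³/s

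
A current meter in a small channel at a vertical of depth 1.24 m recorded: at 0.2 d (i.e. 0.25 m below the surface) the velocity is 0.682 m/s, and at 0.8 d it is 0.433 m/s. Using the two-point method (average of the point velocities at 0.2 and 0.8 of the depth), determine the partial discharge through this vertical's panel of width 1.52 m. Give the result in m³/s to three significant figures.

1.05 m³/s

v̄ = (0.682 + 0.433) / 2 = 0.5575 m/s
q = v̄ × d × w = 0.5575 × 1.24 × 1.52 = 1.051 m³/s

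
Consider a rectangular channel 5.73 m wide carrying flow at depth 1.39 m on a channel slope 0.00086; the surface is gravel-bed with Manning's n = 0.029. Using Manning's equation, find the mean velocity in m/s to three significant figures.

A = b·y = 5.73 × 1.39 = 7.965 m²
P = b + 2y = 5.73 + 2×1.39 = 8.510 m
R = A/P = 7.965/8.510 = 0.9359 m
Q = (1/n)·A·R^(2/3)·S^(1/2) = (1/0.029) × 7.965 × 0.9359^(2/3) × 0.00086^(1/2) = 7.706 m³/s
V = Q/A = 7.706/7.965 = 0.9676 m/s

0.968 m/s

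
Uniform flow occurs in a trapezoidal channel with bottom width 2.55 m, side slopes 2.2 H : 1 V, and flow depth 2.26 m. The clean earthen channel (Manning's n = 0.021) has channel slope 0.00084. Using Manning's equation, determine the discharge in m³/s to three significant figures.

27.4 m³/s

A = (b + z·y)·y = (2.55 + 2.2×2.26)×2.26 = 17.00 m²
P = b + 2y√(1+z²) = 2.55 + 2×2.26×√(1+2.2²) = 13.47 m
R = A/P = 17.00/13.47 = 1.262 m
Q = (1/n)·A·R^(2/3)·S^(1/2) = (1/0.021) × 17.00 × 1.262^(2/3) × 0.00084^(1/2) = 27.40 m³/s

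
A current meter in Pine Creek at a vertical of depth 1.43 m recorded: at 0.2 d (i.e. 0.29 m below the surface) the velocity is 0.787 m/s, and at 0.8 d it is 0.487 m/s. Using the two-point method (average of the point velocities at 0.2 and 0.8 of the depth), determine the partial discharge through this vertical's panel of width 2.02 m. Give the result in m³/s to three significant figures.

v̄ = (0.787 + 0.487) / 2 = 0.6370 m/s
q = v̄ × d × w = 0.6370 × 1.43 × 2.02 = 1.840 m³/s

1.84 m³/s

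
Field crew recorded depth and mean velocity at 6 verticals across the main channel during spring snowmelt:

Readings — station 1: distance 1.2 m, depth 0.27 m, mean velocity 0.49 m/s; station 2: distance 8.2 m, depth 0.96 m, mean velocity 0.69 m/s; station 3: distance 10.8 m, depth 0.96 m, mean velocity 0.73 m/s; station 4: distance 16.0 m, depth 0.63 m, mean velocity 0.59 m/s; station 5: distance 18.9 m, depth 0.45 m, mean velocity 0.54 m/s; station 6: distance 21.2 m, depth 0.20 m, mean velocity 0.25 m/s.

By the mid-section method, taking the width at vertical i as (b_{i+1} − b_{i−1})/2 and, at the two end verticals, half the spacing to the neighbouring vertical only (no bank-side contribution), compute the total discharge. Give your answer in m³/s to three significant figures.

w_1 = (8.2 − 1.2)/2 = 3.5 m; q_1 = 0.49 × 0.27 × 3.5 = 0.4631 m³/s
w_2 = (10.8 − 1.2)/2 = 4.8 m; q_2 = 0.69 × 0.96 × 4.8 = 3.180 m³/s
w_3 = (16.0 − 8.2)/2 = 3.9 m; q_3 = 0.73 × 0.96 × 3.9 = 2.733 m³/s
w_4 = (18.9 − 10.8)/2 = 4.05 m; q_4 = 0.59 × 0.63 × 4.05 = 1.505 m³/s
w_5 = (21.2 − 16.0)/2 = 2.6 m; q_5 = 0.54 × 0.45 × 2.6 = 0.6318 m³/s
w_6 = (21.2 − 18.9)/2 = 1.15 m; q_6 = 0.25 × 0.20 × 1.15 = 0.05750 m³/s
Q = Σ qᵢ = 8.570 m³/s

8.57 m³/s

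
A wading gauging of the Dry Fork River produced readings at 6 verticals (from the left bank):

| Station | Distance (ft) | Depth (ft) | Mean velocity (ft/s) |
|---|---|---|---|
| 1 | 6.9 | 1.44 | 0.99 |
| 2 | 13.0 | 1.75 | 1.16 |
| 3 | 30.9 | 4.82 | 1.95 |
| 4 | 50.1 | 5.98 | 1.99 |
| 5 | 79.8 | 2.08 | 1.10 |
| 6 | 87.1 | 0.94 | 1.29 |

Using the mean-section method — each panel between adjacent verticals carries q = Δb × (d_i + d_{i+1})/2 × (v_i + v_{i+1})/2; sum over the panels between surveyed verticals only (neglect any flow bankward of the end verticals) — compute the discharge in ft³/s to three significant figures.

504 ft³/s

Panel 1-2: Δb = 6.1 ft, d̄ = (1.44+1.75)/2 = 1.595, v̄ = (0.99+1.16)/2 = 1.075 → q = 6.1×1.595×1.075 = 10.46 ft³/s
Panel 2-3: Δb = 17.9 ft, d̄ = (1.75+4.82)/2 = 3.285, v̄ = (1.16+1.95)/2 = 1.555 → q = 17.9×3.285×1.555 = 91.44 ft³/s
Panel 3-4: Δb = 19.2 ft, d̄ = (4.82+5.98)/2 = 5.4, v̄ = (1.95+1.99)/2 = 1.97 → q = 19.2×5.4×1.97 = 204.2 ft³/s
Panel 4-5: Δb = 29.7 ft, d̄ = (5.98+2.08)/2 = 4.03, v̄ = (1.99+1.10)/2 = 1.545 → q = 29.7×4.03×1.545 = 184.9 ft³/s
Panel 5-6: Δb = 7.3 ft, d̄ = (2.08+0.94)/2 = 1.51, v̄ = (1.10+1.29)/2 = 1.195 → q = 7.3×1.51×1.195 = 13.17 ft³/s
Q = Σ q = 504.2 ft³/s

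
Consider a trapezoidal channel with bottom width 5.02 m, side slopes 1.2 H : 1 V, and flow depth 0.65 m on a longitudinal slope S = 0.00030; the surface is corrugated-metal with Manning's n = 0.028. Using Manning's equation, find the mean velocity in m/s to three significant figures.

A = (b + z·y)·y = (5.02 + 1.2×0.65)×0.65 = 3.770 m²
P = b + 2y√(1+z²) = 5.02 + 2×0.65×√(1+1.2²) = 7.051 m
R = A/P = 3.770/7.051 = 0.5347 m
Q = (1/n)·A·R^(2/3)·S^(1/2) = (1/0.028) × 3.770 × 0.5347^(2/3) × 0.00030^(1/2) = 1.536 m³/s
V = Q/A = 1.536/3.770 = 0.4075 m/s

0.408 m/s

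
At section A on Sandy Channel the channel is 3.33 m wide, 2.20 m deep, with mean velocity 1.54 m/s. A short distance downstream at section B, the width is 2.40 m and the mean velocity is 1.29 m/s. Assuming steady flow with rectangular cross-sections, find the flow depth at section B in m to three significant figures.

3.64 m

Q = A₁V₁ = (3.33×2.20) × 1.54 = 11.28 m³/s
d₂ = Q/(b₂ V₂) = 11.28/(2.40×1.29) = 3.644 m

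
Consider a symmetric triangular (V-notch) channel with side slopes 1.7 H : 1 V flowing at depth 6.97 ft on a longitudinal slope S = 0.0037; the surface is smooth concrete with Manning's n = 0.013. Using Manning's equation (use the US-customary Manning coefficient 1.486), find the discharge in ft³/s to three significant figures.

1200 ft³/s

A = z·y² = 1.7×6.97² = 82.59 ft²
P = 2y√(1+z²) = 2×6.97×√(1+1.7²) = 27.49 ft
R = A/P = 82.59/27.49 = 3.004 ft
Q = (1.486/n)·A·R^(2/3)·S^(1/2) = (1.486/0.013) × 82.59 × 3.004^(2/3) × 0.0037^(1/2) = 1195 ft³/s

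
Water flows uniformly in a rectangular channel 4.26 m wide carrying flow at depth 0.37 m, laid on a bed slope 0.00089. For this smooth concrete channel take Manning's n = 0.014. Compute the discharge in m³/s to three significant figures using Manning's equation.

1.56 m³/s

A = b·y = 4.26 × 0.37 = 1.576 m²
P = b + 2y = 4.26 + 2×0.37 = 5.000 m
R = A/P = 1.576/5.000 = 0.3152 m
Q = (1/n)·A·R^(2/3)·S^(1/2) = (1/0.014) × 1.576 × 0.3152^(2/3) × 0.00089^(1/2) = 1.556 m³/s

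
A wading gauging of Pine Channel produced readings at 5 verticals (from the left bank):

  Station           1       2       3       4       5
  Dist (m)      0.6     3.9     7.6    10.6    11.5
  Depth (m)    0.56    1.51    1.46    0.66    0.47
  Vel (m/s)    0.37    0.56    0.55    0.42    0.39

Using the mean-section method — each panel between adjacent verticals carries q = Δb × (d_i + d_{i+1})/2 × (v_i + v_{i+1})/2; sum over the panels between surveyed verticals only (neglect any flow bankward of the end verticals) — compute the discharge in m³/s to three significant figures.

6.39 m³/s

Panel 1-2: Δb = 3.3 m, d̄ = (0.56+1.51)/2 = 1.035, v̄ = (0.37+0.56)/2 = 0.465 → q = 3.3×1.035×0.465 = 1.588 m³/s
Panel 2-3: Δb = 3.7 m, d̄ = (1.51+1.46)/2 = 1.485, v̄ = (0.56+0.55)/2 = 0.555 → q = 3.7×1.485×0.555 = 3.049 m³/s
Panel 3-4: Δb = 3 m, d̄ = (1.46+0.66)/2 = 1.06, v̄ = (0.55+0.42)/2 = 0.485 → q = 3×1.06×0.485 = 1.542 m³/s
Panel 4-5: Δb = 0.9 m, d̄ = (0.66+0.47)/2 = 0.565, v̄ = (0.42+0.39)/2 = 0.405 → q = 0.9×0.565×0.405 = 0.2059 m³/s
Q = Σ q = 6.386 m³/s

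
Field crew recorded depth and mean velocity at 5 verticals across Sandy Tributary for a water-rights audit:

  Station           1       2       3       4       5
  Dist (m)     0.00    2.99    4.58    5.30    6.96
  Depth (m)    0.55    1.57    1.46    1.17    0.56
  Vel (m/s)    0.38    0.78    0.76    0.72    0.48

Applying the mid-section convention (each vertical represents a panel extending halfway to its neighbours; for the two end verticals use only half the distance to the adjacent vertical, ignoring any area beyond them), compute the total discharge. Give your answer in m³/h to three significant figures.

w_1 = (2.99 − 0.00)/2 = 1.495 m; q_1 = 0.38 × 0.55 × 1.495 = 0.3125 m³/s
w_2 = (4.58 − 0.00)/2 = 2.29 m; q_2 = 0.78 × 1.57 × 2.29 = 2.804 m³/s
w_3 = (5.30 − 2.99)/2 = 1.155 m; q_3 = 0.76 × 1.46 × 1.155 = 1.282 m³/s
w_4 = (6.96 − 4.58)/2 = 1.19 m; q_4 = 0.72 × 1.17 × 1.19 = 1.002 m³/s
w_5 = (6.96 − 5.30)/2 = 0.83 m; q_5 = 0.48 × 0.56 × 0.83 = 0.2231 m³/s
Q = Σ qᵢ = 5.624 m³/s
= 5.624 × 3600 = 20250 m³/h

20200 m³/h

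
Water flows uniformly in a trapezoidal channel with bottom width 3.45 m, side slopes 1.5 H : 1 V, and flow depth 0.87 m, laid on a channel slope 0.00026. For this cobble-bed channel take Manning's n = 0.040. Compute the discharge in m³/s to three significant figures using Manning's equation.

1.22 m³/s

A = (b + z·y)·y = (3.45 + 1.5×0.87)×0.87 = 4.137 m²
P = b + 2y√(1+z²) = 3.45 + 2×0.87×√(1+1.5²) = 6.587 m
R = A/P = 4.137/6.587 = 0.6280 m
Q = (1/n)·A·R^(2/3)·S^(1/2) = (1/0.040) × 4.137 × 0.6280^(2/3) × 0.00026^(1/2) = 1.223 m³/s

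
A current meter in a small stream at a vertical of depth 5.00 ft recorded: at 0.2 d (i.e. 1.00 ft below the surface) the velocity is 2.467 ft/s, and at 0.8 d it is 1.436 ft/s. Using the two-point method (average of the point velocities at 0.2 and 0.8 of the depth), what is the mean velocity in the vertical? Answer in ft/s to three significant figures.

v̄ = (2.467 + 1.436) / 2 = 1.952 ft/s

1.95 ft/s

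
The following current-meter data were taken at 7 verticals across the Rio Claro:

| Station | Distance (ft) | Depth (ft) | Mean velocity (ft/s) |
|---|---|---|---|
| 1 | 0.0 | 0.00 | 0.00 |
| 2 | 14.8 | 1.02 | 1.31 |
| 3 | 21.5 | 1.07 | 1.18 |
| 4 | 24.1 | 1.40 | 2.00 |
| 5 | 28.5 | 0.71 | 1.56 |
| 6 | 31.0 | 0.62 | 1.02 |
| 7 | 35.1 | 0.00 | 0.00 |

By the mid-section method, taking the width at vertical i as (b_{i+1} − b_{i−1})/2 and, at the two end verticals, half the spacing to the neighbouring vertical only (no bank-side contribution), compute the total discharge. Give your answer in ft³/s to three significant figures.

w_2 = (21.5 − 0.0)/2 = 10.75 ft; q_2 = 1.31 × 1.02 × 10.75 = 14.36 ft³/s
w_3 = (24.1 − 14.8)/2 = 4.65 ft; q_3 = 1.18 × 1.07 × 4.65 = 5.871 ft³/s
w_4 = (28.5 − 21.5)/2 = 3.5 ft; q_4 = 2.00 × 1.40 × 3.5 = 9.800 ft³/s
w_5 = (31.0 − 24.1)/2 = 3.45 ft; q_5 = 1.56 × 0.71 × 3.45 = 3.821 ft³/s
w_6 = (35.1 − 28.5)/2 = 3.3 ft; q_6 = 1.02 × 0.62 × 3.3 = 2.087 ft³/s
Stations 1, 7 contribute zero (depth or velocity is 0).
Q = Σ qᵢ = 35.94 ft³/s

35.9 ft³/s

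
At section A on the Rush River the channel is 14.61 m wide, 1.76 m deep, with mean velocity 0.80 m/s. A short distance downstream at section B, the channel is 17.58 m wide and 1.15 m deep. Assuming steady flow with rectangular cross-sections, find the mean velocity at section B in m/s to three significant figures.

1.02 m/s

Q = A₁V₁ = (14.61×1.76) × 0.80 = 20.57 m³/s
A₂ = 17.58 × 1.15 = 20.22 m²
V₂ = Q/A₂ = 20.57/20.22 = 1.018 m/s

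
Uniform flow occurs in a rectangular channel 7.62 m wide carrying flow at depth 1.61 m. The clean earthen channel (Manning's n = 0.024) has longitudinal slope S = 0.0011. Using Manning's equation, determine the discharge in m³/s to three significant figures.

A = b·y = 7.62 × 1.61 = 12.27 m²
P = b + 2y = 7.62 + 2×1.61 = 10.84 m
R = A/P = 12.27/10.84 = 1.132 m
Q = (1/n)·A·R^(2/3)·S^(1/2) = (1/0.024) × 12.27 × 1.132^(2/3) × 0.0011^(1/2) = 18.41 m³/s

18.4 m³/s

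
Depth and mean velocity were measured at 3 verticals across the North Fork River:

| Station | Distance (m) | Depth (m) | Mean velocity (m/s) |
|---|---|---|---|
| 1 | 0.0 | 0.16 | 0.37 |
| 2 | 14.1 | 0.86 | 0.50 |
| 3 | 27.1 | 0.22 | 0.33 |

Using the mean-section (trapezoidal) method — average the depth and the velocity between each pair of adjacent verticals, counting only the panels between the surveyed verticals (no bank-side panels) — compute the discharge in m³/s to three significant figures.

6.04 m³/s

Panel 1-2: Δb = 14.1 m, d̄ = (0.16+0.86)/2 = 0.51, v̄ = (0.37+0.50)/2 = 0.435 → q = 14.1×0.51×0.435 = 3.128 m³/s
Panel 2-3: Δb = 13 m, d̄ = (0.86+0.22)/2 = 0.54, v̄ = (0.50+0.33)/2 = 0.415 → q = 13×0.54×0.415 = 2.913 m³/s
Q = Σ q = 6.041 m³/s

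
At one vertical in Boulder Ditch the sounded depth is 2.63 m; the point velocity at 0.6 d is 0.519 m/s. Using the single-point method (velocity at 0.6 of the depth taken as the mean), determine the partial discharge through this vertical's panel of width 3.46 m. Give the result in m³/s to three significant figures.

4.72 m³/s

v̄ = v₀.₆ = 0.519 m/s
q = v̄ × d × w = 0.5190 × 2.63 × 3.46 = 4.723 m³/s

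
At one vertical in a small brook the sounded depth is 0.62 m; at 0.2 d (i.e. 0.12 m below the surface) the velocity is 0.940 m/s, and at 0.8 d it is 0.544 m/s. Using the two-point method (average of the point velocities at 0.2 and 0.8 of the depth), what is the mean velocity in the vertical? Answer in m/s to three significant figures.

0.742 m/s

v̄ = (0.940 + 0.544) / 2 = 0.7420 m/s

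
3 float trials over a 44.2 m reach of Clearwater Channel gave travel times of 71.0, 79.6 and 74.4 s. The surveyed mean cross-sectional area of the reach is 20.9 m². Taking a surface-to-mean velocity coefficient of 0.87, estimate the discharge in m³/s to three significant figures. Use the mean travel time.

10.7 m³/s

t̄ = (71.0 + 79.6 + 74.4) / 3 = 75 s
v_surface = L / t̄ = 44.2 / 75 = 0.5893 m/s
v_mean = 0.87 × 0.5893 = 0.5127 m/s
Q = A × v_mean = 20.9 × 0.5127 = 10.72 m³/s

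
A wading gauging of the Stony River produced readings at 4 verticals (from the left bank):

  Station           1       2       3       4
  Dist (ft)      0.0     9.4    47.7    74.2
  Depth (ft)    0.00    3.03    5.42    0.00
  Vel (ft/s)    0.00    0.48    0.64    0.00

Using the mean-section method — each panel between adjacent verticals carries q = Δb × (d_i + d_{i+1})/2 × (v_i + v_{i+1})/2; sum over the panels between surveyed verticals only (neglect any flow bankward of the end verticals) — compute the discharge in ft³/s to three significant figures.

Panel 1-2: Δb = 9.4 ft, d̄ = (0.00+3.03)/2 = 1.515, v̄ = (0.00+0.48)/2 = 0.24 → q = 9.4×1.515×0.24 = 3.418 ft³/s
Panel 2-3: Δb = 38.3 ft, d̄ = (3.03+5.42)/2 = 4.225, v̄ = (0.48+0.64)/2 = 0.56 → q = 38.3×4.225×0.56 = 90.62 ft³/s
Panel 3-4: Δb = 26.5 ft, d̄ = (5.42+0.00)/2 = 2.71, v̄ = (0.64+0.00)/2 = 0.32 → q = 26.5×2.71×0.32 = 22.98 ft³/s
Q = Σ q = 117.0 ft³/s

117 ft³/s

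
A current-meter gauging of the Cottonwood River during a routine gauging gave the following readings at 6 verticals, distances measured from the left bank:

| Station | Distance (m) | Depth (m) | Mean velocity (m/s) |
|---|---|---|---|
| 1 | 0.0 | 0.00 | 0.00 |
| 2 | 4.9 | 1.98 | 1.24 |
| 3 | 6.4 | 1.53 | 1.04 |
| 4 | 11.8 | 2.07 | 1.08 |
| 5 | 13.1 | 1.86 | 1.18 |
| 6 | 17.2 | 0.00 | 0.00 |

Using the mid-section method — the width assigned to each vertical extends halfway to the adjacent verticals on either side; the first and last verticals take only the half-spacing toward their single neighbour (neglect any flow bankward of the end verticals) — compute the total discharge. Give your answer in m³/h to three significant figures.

96300 m³/h

w_2 = (6.4 − 0.0)/2 = 3.2 m; q_2 = 1.24 × 1.98 × 3.2 = 7.857 m³/s
w_3 = (11.8 − 4.9)/2 = 3.45 m; q_3 = 1.04 × 1.53 × 3.45 = 5.490 m³/s
w_4 = (13.1 − 6.4)/2 = 3.35 m; q_4 = 1.08 × 2.07 × 3.35 = 7.489 m³/s
w_5 = (17.2 − 11.8)/2 = 2.7 m; q_5 = 1.18 × 1.86 × 2.7 = 5.926 m³/s
Stations 1, 6 contribute zero (depth or velocity is 0).
Q = Σ qᵢ = 26.76 m³/s
= 26.76 × 3600 = 96340 m³/h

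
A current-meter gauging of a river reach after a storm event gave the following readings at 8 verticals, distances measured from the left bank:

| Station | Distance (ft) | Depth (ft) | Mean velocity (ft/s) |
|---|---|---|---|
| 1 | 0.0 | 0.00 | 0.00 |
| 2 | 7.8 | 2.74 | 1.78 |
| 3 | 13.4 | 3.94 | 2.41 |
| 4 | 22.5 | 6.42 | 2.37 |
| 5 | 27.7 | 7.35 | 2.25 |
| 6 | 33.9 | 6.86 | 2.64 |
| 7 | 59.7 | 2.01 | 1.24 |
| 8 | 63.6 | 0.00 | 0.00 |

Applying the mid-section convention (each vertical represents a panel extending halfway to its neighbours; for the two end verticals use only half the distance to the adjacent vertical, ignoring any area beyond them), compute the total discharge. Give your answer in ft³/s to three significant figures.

w_2 = (13.4 − 0.0)/2 = 6.7 ft; q_2 = 1.78 × 2.74 × 6.7 = 32.68 ft³/s
w_3 = (22.5 − 7.8)/2 = 7.35 ft; q_3 = 2.41 × 3.94 × 7.35 = 69.79 ft³/s
w_4 = (27.7 − 13.4)/2 = 7.15 ft; q_4 = 2.37 × 6.42 × 7.15 = 108.8 ft³/s
w_5 = (33.9 − 22.5)/2 = 5.7 ft; q_5 = 2.25 × 7.35 × 5.7 = 94.26 ft³/s
w_6 = (59.7 − 27.7)/2 = 16 ft; q_6 = 2.64 × 6.86 × 16 = 289.8 ft³/s
w_7 = (63.6 − 33.9)/2 = 14.85 ft; q_7 = 1.24 × 2.01 × 14.85 = 37.01 ft³/s
Stations 1, 8 contribute zero (depth or velocity is 0).
Q = Σ qᵢ = 632.3 ft³/s

632 ft³/s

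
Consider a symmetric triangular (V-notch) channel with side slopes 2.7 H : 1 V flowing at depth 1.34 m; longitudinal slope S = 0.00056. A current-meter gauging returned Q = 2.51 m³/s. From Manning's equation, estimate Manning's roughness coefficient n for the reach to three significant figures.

0.0335

A = z·y² = 2.7×1.34² = 4.848 m²
P = 2y√(1+z²) = 2×1.34×√(1+2.7²) = 7.716 m
R = A/P = 4.848/7.716 = 0.6283 m
n = (1/Q)·A·R^(2/3)·S^(1/2) = (1/2.51) × 4.848 × 0.7336 × 0.02366 = 0.03353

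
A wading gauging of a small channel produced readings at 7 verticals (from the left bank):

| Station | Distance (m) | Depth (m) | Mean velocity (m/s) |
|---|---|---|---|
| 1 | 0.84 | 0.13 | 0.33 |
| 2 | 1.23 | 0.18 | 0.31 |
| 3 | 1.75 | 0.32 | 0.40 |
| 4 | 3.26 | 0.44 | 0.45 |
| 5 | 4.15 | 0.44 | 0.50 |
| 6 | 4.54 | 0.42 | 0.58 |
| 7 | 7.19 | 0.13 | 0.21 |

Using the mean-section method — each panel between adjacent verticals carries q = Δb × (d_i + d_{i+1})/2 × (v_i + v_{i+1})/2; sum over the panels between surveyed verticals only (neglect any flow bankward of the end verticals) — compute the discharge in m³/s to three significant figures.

0.874 m³/s

Panel 1-2: Δb = 0.39 m, d̄ = (0.13+0.18)/2 = 0.155, v̄ = (0.33+0.31)/2 = 0.32 → q = 0.39×0.155×0.32 = 0.01934 m³/s
Panel 2-3: Δb = 0.52 m, d̄ = (0.18+0.32)/2 = 0.25, v̄ = (0.31+0.40)/2 = 0.355 → q = 0.52×0.25×0.355 = 0.04615 m³/s
Panel 3-4: Δb = 1.51 m, d̄ = (0.32+0.44)/2 = 0.38, v̄ = (0.40+0.45)/2 = 0.425 → q = 1.51×0.38×0.425 = 0.2439 m³/s
Panel 4-5: Δb = 0.89 m, d̄ = (0.44+0.44)/2 = 0.44, v̄ = (0.45+0.50)/2 = 0.475 → q = 0.89×0.44×0.475 = 0.1860 m³/s
Panel 5-6: Δb = 0.39 m, d̄ = (0.44+0.42)/2 = 0.43, v̄ = (0.50+0.58)/2 = 0.54 → q = 0.39×0.43×0.54 = 0.09056 m³/s
Panel 6-7: Δb = 2.65 m, d̄ = (0.42+0.13)/2 = 0.275, v̄ = (0.58+0.21)/2 = 0.395 → q = 2.65×0.275×0.395 = 0.2879 m³/s
Q = Σ q = 0.8738 m³/s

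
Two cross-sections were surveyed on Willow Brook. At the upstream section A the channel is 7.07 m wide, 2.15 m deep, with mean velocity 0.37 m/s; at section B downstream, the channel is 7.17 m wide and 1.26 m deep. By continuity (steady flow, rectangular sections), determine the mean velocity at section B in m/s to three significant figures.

0.623 m/s

Q = A₁V₁ = (7.07×2.15) × 0.37 = 5.624 m³/s
A₂ = 7.17 × 1.26 = 9.034 m²
V₂ = Q/A₂ = 5.624/9.034 = 0.6225 m/s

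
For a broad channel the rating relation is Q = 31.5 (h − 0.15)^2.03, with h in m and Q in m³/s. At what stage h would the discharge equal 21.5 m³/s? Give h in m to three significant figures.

h − h₀ = (Q/C)^(1/b) = (21.5/31.5)^(1/2.03) = 0.8285 m
h = 0.15 + 0.8285 = 0.9785 m

0.978 m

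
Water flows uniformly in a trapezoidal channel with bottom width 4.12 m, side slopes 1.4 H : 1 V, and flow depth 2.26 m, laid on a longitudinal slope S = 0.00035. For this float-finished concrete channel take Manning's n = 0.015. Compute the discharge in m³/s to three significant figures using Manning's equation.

25.5 m³/s

A = (b + z·y)·y = (4.12 + 1.4×2.26)×2.26 = 16.46 m²
P = b + 2y√(1+z²) = 4.12 + 2×2.26×√(1+1.4²) = 11.90 m
R = A/P = 16.46/11.90 = 1.384 m
Q = (1/n)·A·R^(2/3)·S^(1/2) = (1/0.015) × 16.46 × 1.384^(2/3) × 0.00035^(1/2) = 25.50 m³/s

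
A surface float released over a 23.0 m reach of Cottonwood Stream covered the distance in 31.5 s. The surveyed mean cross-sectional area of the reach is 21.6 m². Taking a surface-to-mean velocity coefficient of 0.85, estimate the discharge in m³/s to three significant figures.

13.4 m³/s

v_surface = L / t̄ = 23.0 / 31.5 = 0.7302 m/s
v_mean = 0.85 × 0.7302 = 0.6206 m/s
Q = A × v_mean = 21.6 × 0.6206 = 13.41 m³/s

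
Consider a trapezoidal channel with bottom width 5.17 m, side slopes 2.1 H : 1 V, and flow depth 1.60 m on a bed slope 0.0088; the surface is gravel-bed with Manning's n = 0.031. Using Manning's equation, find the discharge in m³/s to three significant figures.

43.5 m³/s

A = (b + z·y)·y = (5.17 + 2.1×1.60)×1.60 = 13.65 m²
P = b + 2y√(1+z²) = 5.17 + 2×1.60×√(1+2.1²) = 12.61 m
R = A/P = 13.65/12.61 = 1.082 m
Q = (1/n)·A·R^(2/3)·S^(1/2) = (1/0.031) × 13.65 × 1.082^(2/3) × 0.0088^(1/2) = 43.53 m³/s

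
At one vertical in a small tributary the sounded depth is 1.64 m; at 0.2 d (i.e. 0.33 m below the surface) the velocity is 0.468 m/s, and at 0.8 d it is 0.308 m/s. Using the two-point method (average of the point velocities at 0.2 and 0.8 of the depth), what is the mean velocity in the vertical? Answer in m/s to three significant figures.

v̄ = (0.468 + 0.308) / 2 = 0.3880 m/s

0.388 m/s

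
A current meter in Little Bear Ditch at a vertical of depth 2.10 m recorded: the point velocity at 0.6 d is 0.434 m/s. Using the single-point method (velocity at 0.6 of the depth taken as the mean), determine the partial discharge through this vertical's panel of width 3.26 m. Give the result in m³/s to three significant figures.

2.97 m³/s

v̄ = v₀.₆ = 0.434 m/s
q = v̄ × d × w = 0.4340 × 2.10 × 3.26 = 2.971 m³/s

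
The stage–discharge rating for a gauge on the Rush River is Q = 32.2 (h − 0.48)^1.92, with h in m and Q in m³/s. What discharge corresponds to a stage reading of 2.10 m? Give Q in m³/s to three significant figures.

81.3 m³/s

Q = 32.2 × (2.10 − 0.48)^1.92 = 32.2 × 1.62^1.92 = 81.31 m³/s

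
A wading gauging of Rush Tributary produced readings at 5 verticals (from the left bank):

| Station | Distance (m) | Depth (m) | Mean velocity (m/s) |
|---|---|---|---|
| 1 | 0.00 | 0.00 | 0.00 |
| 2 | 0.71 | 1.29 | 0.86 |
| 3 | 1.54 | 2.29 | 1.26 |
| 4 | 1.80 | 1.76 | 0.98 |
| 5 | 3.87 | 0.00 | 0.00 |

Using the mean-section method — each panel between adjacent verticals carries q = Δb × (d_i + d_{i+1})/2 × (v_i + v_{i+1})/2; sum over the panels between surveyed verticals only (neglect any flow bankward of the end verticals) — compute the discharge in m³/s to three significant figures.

3.25 m³/s

Panel 1-2: Δb = 0.71 m, d̄ = (0.00+1.29)/2 = 0.645, v̄ = (0.00+0.86)/2 = 0.43 → q = 0.71×0.645×0.43 = 0.1969 m³/s
Panel 2-3: Δb = 0.83 m, d̄ = (1.29+2.29)/2 = 1.79, v̄ = (0.86+1.26)/2 = 1.06 → q = 0.83×1.79×1.06 = 1.575 m³/s
Panel 3-4: Δb = 0.26 m, d̄ = (2.29+1.76)/2 = 2.025, v̄ = (1.26+0.98)/2 = 1.12 → q = 0.26×2.025×1.12 = 0.5897 m³/s
Panel 4-5: Δb = 2.07 m, d̄ = (1.76+0.00)/2 = 0.88, v̄ = (0.98+0.00)/2 = 0.49 → q = 2.07×0.88×0.49 = 0.8926 m³/s
Q = Σ q = 3.254 m³/s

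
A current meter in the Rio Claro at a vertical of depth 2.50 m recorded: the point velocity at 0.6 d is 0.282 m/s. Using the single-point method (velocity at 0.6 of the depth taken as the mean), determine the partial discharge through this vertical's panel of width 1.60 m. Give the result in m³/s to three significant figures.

1.13 m³/s

v̄ = v₀.₆ = 0.282 m/s
q = v̄ × d × w = 0.2820 × 2.50 × 1.60 = 1.128 m³/s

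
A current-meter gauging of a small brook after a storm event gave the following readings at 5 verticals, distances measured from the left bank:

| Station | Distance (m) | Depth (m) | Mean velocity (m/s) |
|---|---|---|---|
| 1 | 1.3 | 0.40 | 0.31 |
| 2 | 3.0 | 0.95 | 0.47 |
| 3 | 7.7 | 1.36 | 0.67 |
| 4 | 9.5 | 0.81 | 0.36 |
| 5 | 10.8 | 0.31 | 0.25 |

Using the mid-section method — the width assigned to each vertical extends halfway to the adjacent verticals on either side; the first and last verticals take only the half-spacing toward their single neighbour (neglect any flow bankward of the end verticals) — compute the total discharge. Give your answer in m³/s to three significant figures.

w_1 = (3.0 − 1.3)/2 = 0.85 m; q_1 = 0.31 × 0.40 × 0.85 = 0.1054 m³/s
w_2 = (7.7 − 1.3)/2 = 3.2 m; q_2 = 0.47 × 0.95 × 3.2 = 1.429 m³/s
w_3 = (9.5 − 3.0)/2 = 3.25 m; q_3 = 0.67 × 1.36 × 3.25 = 2.961 m³/s
w_4 = (10.8 − 7.7)/2 = 1.55 m; q_4 = 0.36 × 0.81 × 1.55 = 0.4520 m³/s
w_5 = (10.8 − 9.5)/2 = 0.65 m; q_5 = 0.25 × 0.31 × 0.65 = 0.05038 m³/s
Q = Σ qᵢ = 4.998 m³/s

5.00 m³/s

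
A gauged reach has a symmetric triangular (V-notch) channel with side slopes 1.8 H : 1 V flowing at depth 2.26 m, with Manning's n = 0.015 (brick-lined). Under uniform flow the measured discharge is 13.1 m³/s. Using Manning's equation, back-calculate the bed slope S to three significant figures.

0.000464

A = z·y² = 1.8×2.26² = 9.194 m²
P = 2y√(1+z²) = 2×2.26×√(1+1.8²) = 9.307 m
R = A/P = 9.194/9.307 = 0.9878 m
S = (Q·n / (1·A·R^(2/3)))² = (13.1×0.015 / (1×9.194×0.9918))² = 0.0004644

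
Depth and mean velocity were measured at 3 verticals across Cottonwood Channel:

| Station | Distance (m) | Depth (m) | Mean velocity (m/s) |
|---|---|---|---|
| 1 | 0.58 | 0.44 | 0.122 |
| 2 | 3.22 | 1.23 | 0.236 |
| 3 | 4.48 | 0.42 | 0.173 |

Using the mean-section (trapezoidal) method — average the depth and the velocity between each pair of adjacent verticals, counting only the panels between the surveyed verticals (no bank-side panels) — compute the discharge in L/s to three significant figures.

Panel 1-2: Δb = 2.64 m, d̄ = (0.44+1.23)/2 = 0.835, v̄ = (0.122+0.236)/2 = 0.179 → q = 2.64×0.835×0.179 = 0.3946 m³/s
Panel 2-3: Δb = 1.26 m, d̄ = (1.23+0.42)/2 = 0.825, v̄ = (0.236+0.173)/2 = 0.2045 → q = 1.26×0.825×0.2045 = 0.2126 m³/s
Q = Σ q = 0.6072 m³/s
= 0.6072 × 1000 = 607.2 L/s

607 L/s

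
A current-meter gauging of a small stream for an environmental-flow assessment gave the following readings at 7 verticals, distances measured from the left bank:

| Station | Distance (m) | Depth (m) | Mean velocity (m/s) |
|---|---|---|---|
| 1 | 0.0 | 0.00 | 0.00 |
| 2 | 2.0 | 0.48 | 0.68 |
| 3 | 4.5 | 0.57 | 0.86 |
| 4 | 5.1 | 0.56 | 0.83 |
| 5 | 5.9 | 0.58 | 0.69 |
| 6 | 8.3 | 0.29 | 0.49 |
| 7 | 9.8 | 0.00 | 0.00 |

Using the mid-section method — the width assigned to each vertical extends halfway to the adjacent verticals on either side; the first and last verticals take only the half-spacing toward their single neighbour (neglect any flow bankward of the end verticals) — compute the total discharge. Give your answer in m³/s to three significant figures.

2.74 m³/s

w_2 = (4.5 − 0.0)/2 = 2.25 m; q_2 = 0.68 × 0.48 × 2.25 = 0.7344 m³/s
w_3 = (5.1 − 2.0)/2 = 1.55 m; q_3 = 0.86 × 0.57 × 1.55 = 0.7598 m³/s
w_4 = (5.9 − 4.5)/2 = 0.7 m; q_4 = 0.83 × 0.56 × 0.7 = 0.3254 m³/s
w_5 = (8.3 − 5.1)/2 = 1.6 m; q_5 = 0.69 × 0.58 × 1.6 = 0.6403 m³/s
w_6 = (9.8 − 5.9)/2 = 1.95 m; q_6 = 0.49 × 0.29 × 1.95 = 0.2771 m³/s
Stations 1, 7 contribute zero (depth or velocity is 0).
Q = Σ qᵢ = 2.737 m³/s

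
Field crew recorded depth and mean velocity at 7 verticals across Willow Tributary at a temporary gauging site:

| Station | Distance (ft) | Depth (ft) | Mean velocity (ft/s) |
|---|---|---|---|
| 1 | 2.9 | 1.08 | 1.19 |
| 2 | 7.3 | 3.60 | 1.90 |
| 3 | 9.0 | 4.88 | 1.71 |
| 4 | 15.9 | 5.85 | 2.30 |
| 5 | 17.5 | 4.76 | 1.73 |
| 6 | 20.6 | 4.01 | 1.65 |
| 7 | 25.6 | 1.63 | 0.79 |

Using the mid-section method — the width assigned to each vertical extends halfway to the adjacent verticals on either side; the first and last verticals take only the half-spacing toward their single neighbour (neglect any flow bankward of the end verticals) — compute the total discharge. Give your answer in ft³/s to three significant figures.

166 ft³/s

w_1 = (7.3 − 2.9)/2 = 2.2 ft; q_1 = 1.19 × 1.08 × 2.2 = 2.827 ft³/s
w_2 = (9.0 − 2.9)/2 = 3.05 ft; q_2 = 1.90 × 3.60 × 3.05 = 20.86 ft³/s
w_3 = (15.9 − 7.3)/2 = 4.3 ft; q_3 = 1.71 × 4.88 × 4.3 = 35.88 ft³/s
w_4 = (17.5 − 9.0)/2 = 4.25 ft; q_4 = 2.30 × 5.85 × 4.25 = 57.18 ft³/s
w_5 = (20.6 − 15.9)/2 = 2.35 ft; q_5 = 1.73 × 4.76 × 2.35 = 19.35 ft³/s
w_6 = (25.6 − 17.5)/2 = 4.05 ft; q_6 = 1.65 × 4.01 × 4.05 = 26.80 ft³/s
w_7 = (25.6 − 20.6)/2 = 2.5 ft; q_7 = 0.79 × 1.63 × 2.5 = 3.219 ft³/s
Q = Σ qᵢ = 166.1 ft³/s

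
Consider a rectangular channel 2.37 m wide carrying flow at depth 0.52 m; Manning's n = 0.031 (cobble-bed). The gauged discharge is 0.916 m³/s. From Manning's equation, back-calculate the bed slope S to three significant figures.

0.00206

A = b·y = 2.37 × 0.52 = 1.232 m²
P = b + 2y = 2.37 + 2×0.52 = 3.410 m
R = A/P = 1.232/3.410 = 0.3614 m
S = (Q·n / (1·A·R^(2/3)))² = (0.916×0.031 / (1×1.232×0.5074))² = 0.002062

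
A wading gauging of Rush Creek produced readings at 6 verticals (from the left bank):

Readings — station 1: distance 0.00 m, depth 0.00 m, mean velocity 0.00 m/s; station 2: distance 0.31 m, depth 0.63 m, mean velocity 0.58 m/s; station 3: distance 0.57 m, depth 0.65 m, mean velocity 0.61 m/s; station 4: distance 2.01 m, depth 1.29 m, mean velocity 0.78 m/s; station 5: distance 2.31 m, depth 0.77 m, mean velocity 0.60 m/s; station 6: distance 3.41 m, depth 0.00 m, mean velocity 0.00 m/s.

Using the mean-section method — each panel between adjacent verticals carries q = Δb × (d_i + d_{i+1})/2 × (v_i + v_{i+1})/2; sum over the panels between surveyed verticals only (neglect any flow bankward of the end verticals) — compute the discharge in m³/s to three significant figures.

1.44 m³/s

Panel 1-2: Δb = 0.31 m, d̄ = (0.00+0.63)/2 = 0.315, v̄ = (0.00+0.58)/2 = 0.29 → q = 0.31×0.315×0.29 = 0.02832 m³/s
Panel 2-3: Δb = 0.26 m, d̄ = (0.63+0.65)/2 = 0.64, v̄ = (0.58+0.61)/2 = 0.595 → q = 0.26×0.64×0.595 = 0.09901 m³/s
Panel 3-4: Δb = 1.44 m, d̄ = (0.65+1.29)/2 = 0.97, v̄ = (0.61+0.78)/2 = 0.695 → q = 1.44×0.97×0.695 = 0.9708 m³/s
Panel 4-5: Δb = 0.3 m, d̄ = (1.29+0.77)/2 = 1.03, v̄ = (0.78+0.60)/2 = 0.69 → q = 0.3×1.03×0.69 = 0.2132 m³/s
Panel 5-6: Δb = 1.1 m, d̄ = (0.77+0.00)/2 = 0.385, v̄ = (0.60+0.00)/2 = 0.3 → q = 1.1×0.385×0.3 = 0.1271 m³/s
Q = Σ q = 1.438 m³/s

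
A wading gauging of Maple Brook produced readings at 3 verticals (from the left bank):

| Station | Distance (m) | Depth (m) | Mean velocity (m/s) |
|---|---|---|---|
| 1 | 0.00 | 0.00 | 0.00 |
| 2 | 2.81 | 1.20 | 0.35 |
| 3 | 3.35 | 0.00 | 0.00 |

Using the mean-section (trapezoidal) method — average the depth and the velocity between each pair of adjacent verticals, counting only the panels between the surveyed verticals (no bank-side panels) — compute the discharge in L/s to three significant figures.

Panel 1-2: Δb = 2.81 m, d̄ = (0.00+1.20)/2 = 0.6, v̄ = (0.00+0.35)/2 = 0.175 → q = 2.81×0.6×0.175 = 0.2951 m³/s
Panel 2-3: Δb = 0.54 m, d̄ = (1.20+0.00)/2 = 0.6, v̄ = (0.35+0.00)/2 = 0.175 → q = 0.54×0.6×0.175 = 0.05670 m³/s
Q = Σ q = 0.3518 m³/s
= 0.3518 × 1000 = 351.8 L/s

352 L/s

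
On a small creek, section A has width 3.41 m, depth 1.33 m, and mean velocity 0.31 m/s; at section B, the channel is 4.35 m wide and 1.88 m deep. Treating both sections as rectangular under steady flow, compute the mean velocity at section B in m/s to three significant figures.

0.172 m/s

Q = A₁V₁ = (3.41×1.33) × 0.31 = 1.406 m³/s
A₂ = 4.35 × 1.88 = 8.178 m²
V₂ = Q/A₂ = 1.406/8.178 = 0.1719 m/s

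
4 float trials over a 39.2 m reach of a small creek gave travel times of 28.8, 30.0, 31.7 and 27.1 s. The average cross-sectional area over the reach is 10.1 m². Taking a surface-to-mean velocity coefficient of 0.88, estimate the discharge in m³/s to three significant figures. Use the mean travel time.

11.9 m³/s

t̄ = (28.8 + 30.0 + 31.7 + 27.1) / 4 = 29.4 s
v_surface = L / t̄ = 39.2 / 29.4 = 1.333 m/s
v_mean = 0.88 × 1.333 = 1.173 m/s
Q = A × v_mean = 10.1 × 1.173 = 11.85 m³/s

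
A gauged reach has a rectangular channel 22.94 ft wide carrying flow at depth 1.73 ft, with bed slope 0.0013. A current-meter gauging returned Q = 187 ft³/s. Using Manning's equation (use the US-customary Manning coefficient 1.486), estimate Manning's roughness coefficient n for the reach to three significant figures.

A = b·y = 22.94 × 1.73 = 39.69 ft²
P = b + 2y = 22.94 + 2×1.73 = 26.40 ft
R = A/P = 39.69/26.40 = 1.503 ft
n = (1.486/Q)·A·R^(2/3)·S^(1/2) = (1.486/187) × 39.69 × 1.312 × 0.03606 = 0.01492

0.0149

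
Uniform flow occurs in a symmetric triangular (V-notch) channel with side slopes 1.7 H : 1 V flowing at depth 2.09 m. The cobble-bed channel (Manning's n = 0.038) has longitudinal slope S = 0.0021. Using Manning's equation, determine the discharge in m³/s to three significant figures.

8.35 m³/s

A = z·y² = 1.7×2.09² = 7.426 m²
P = 2y√(1+z²) = 2×2.09×√(1+1.7²) = 8.244 m
R = A/P = 7.426/8.244 = 0.9007 m
Q = (1/n)·A·R^(2/3)·S^(1/2) = (1/0.038) × 7.426 × 0.9007^(2/3) × 0.0021^(1/2) = 8.352 m³/s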